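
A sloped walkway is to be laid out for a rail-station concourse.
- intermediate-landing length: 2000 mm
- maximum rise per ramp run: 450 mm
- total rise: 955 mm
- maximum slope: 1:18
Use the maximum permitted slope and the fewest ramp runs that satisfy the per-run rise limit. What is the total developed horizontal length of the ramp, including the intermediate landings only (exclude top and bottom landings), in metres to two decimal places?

21.19 m

955 / 450 = 2.12, so 3 ramp runs are needed. That means 2 intermediate landings.
Horizontal run for 955 mm of rise at 1:18 is 955 × 18 = 17190 mm.
2 intermediate landings contribute 2 × 2000 = 4000 mm.
Total developed length = 17190 + 4000 = 21190 mm.
= 21.19 m.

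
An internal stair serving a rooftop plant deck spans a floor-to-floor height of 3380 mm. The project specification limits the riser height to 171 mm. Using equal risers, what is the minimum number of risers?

⌈3380/171⌉ = 20 risers.

20 risers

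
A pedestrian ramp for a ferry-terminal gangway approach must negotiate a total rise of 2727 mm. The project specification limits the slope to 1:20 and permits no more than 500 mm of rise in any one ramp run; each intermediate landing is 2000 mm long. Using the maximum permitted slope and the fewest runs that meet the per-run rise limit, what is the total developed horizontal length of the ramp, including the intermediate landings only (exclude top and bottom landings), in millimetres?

2727 / 500 = 5.454 → round up to 6 ramp runs. That means 5 intermediate landings.
Horizontal run for 2727 mm of rise at 1:20 is 2727 × 20 = 54540 mm.
Intermediate landings: 5 × 2000 = 10000 mm.
Developed length = 54540 + 10000 = 64540 mm.

64540 mm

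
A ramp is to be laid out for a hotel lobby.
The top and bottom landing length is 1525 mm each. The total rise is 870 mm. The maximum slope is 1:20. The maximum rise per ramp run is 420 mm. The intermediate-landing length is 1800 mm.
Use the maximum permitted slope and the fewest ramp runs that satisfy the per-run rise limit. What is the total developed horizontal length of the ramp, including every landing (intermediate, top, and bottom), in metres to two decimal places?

870 / 420 = 2.07, so 3 ramp runs are needed. That means 2 intermediate landings.
Ramp run (horizontal) at 1:20: 870 × 20 = 17400 mm.
Intermediate landings: 2 × 1800 = 3600 mm.
Top and bottom landings: 2 × 1525 = 3050 mm.
Total = 17400 + 3600 + 3050 = 24050 mm.
= 24.05 m.

24.05 m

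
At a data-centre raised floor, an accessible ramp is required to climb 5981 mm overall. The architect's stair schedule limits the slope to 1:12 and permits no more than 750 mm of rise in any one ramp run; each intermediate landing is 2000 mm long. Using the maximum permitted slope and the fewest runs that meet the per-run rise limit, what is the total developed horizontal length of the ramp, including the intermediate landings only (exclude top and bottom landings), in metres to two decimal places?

At most 750 each: 5981/750 = 7.97, giving 8 ramp runs. That means 7 intermediate landings.
Ramp run (horizontal) at 1:12: 5981 × 12 = 71772 mm.
Intermediate landings: 7 × 2000 = 14000 mm.
Total developed length = 71772 + 14000 = 85772 mm.
= 85.77 m.

85.77 m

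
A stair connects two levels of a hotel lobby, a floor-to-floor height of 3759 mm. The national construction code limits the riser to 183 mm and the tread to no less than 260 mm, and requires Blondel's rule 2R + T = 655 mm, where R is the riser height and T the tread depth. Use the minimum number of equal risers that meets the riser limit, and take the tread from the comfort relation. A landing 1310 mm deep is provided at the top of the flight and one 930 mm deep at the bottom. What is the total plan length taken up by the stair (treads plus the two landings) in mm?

⌈3759/183⌉ = 21 risers.
R = 3759 ÷ 21 = 179 mm.
Tread T = 655 − 2 × 179 = 297 mm (≥ 260 mm).
21 risers give 20 treads; going = 20 × 297 = 5940 mm.
Add landings: 5940 + 1310 + 930 = 8180 mm.

8180 mm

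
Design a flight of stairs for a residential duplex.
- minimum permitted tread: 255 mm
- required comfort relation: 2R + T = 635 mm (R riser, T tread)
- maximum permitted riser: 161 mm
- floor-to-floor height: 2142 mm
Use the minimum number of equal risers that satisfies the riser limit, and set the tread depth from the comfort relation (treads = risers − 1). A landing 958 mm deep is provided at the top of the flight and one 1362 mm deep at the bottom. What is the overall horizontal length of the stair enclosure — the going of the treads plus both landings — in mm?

6597 mm

⌈2142/161⌉ = 14 risers.
R = 2142 ÷ 14 = 153 mm.
From 2R + T = 635: T = 635 − 306 = 329 mm.
Treads = 14 − 1 = 13; going = 13 × 329 = 4277 mm.
Add landings: 4277 + 958 + 1362 = 6597 mm.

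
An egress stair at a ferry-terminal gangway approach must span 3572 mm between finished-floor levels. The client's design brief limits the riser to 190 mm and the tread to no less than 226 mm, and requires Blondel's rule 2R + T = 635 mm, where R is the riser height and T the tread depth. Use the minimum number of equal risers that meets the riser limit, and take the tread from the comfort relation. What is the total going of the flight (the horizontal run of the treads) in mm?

4662 mm

⌈3572/190⌉ = 19 risers.
R = 3572 ÷ 19 = 188 mm.
From 2R + T = 635: T = 635 − 376 = 259 mm.
Treads = 19 − 1 = 18; going = 18 × 259 = 4662 mm.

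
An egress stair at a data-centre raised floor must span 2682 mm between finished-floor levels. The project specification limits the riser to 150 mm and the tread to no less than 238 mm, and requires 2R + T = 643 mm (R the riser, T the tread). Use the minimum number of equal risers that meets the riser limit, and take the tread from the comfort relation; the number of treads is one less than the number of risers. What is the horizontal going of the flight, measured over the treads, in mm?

5865 mm

⌈2682/150⌉ = 18 risers.
Each riser is 2682/18 = 149 mm (≤ 150 mm).
T = 643 − 2·149 = 345 mm, which satisfies the 238 mm minimum.
Treads = 18 − 1 = 17; going = 17 × 345 = 5865 mm.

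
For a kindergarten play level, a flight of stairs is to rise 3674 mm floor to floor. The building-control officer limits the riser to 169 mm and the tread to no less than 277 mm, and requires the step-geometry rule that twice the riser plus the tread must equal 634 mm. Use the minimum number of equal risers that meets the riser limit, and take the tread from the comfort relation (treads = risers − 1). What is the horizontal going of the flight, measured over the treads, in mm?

3674 / 169 = 21.74, so 22 risers are needed.
R = 3674 ÷ 22 = 167 mm.
T = 634 − 2·167 = 300 mm, which satisfies the 277 mm minimum.
Going = (22 − 1) × 300 = 6300 mm.

6300 mm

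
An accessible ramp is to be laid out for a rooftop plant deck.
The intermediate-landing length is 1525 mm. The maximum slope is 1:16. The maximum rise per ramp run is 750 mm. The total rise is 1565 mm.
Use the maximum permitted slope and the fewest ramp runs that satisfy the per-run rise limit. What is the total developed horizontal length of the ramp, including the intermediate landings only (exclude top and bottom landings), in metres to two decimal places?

28.09 m

At most 750 each: 1565/750 = 2.09, giving 3 ramp runs. That means 2 intermediate landings.
Horizontal run for 1565 mm of rise at 1:16 is 1565 × 16 = 25040 mm.
2 intermediate landings contribute 2 × 1525 = 3050 mm.
Developed length = 25040 + 3050 = 28090 mm.
= 28.09 m.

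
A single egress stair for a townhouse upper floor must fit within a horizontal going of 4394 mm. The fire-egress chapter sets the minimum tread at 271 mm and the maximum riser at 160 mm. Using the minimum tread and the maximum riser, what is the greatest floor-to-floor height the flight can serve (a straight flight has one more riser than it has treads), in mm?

2720 mm

Treads that fit: ⌊4394 / 271⌋ = 16.
Risers = treads + 1 = 17.
Maximum height = 17 × 160 = 2720 mm.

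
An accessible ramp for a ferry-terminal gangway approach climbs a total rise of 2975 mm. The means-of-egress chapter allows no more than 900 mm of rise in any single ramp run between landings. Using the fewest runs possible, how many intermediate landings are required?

3 intermediate landings

At most 900 each: 2975/900 = 3.31, giving 4 ramp runs.
4 runs are separated by 3 intermediate landings.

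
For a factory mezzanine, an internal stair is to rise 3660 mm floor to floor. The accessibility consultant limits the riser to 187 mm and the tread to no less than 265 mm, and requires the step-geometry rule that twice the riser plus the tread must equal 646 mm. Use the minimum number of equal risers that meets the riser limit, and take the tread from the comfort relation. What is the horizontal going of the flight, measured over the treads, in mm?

5320 mm

3660 / 187 = 19.572 → round up to 20 risers.
R = 3660 ÷ 20 = 183 mm.
From 2R + T = 646: T = 646 − 366 = 280 mm.
20 risers give 19 treads; going = 19 × 280 = 5320 mm.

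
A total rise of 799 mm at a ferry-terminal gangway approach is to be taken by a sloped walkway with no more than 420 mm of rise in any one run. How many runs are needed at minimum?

2 runs

⌈799/420⌉ = 2 ramp runs.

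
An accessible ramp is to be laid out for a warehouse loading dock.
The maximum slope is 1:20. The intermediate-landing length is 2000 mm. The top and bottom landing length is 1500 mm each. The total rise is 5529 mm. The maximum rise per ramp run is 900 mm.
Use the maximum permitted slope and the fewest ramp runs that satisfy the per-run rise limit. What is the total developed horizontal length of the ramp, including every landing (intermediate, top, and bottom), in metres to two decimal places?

125.58 m

⌈5529/900⌉ = 7 ramp runs. That means 6 intermediate landings.
Ramp run (horizontal) at 1:20: 5529 × 20 = 110580 mm.
Intermediate landings: 6 × 2000 = 12000 mm.
Top and bottom landings: 2 × 1500 = 3000 mm.
Total = 110580 + 12000 + 3000 = 125580 mm.
= 125.58 m.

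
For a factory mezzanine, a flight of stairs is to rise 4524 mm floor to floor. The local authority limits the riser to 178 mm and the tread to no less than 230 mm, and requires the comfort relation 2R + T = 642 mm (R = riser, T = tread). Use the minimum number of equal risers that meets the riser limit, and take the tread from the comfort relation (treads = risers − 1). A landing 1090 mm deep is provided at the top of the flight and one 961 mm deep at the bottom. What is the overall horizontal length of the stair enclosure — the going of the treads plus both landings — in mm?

9401 mm

4524 / 178 = 25.416 → round up to 26 risers.
R = 4524 ÷ 26 = 174 mm.
T = 642 − 2·174 = 294 mm, which satisfies the 230 mm minimum.
26 risers give 25 treads; going = 25 × 294 = 7350 mm.
Add landings: 7350 + 1090 + 961 = 9401 mm.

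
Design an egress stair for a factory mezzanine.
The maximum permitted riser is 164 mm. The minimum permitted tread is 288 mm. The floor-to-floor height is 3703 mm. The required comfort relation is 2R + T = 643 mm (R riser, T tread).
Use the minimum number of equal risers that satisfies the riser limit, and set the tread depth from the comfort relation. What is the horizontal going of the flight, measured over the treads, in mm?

7062 mm

3703 / 164 = 22.579 → round up to 23 risers.
R = 3703 ÷ 23 = 161 mm.
Tread T = 643 − 2 × 161 = 321 mm (≥ 288 mm).
Going = (23 − 1) × 321 = 7062 mm.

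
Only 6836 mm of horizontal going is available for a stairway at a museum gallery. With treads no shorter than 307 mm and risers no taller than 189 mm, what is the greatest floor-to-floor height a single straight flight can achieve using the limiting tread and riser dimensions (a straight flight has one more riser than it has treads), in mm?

4347 mm

Treads that fit: ⌊6836 / 307⌋ = 22.
Risers = treads + 1 = 23.
Maximum height = 23 × 189 = 4347 mm.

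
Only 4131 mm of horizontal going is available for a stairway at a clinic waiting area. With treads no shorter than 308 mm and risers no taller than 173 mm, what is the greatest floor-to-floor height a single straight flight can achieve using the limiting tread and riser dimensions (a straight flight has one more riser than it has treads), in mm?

4131 / 308 = 13.41, so 13 treads fit.
Risers = treads + 1 = 14.
Maximum height = 14 × 173 = 2422 mm.

2422 mm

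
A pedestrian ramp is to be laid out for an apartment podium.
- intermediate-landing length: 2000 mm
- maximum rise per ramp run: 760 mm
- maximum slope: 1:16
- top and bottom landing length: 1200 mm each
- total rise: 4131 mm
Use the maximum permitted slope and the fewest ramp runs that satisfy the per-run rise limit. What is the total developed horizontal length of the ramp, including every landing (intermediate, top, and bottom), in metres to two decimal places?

4131 / 760 = 5.436 → round up to 6 ramp runs. That means 5 intermediate landings.
Ramp run (horizontal) at 1:16: 4131 × 16 = 66096 mm.
5 intermediate landings contribute 5 × 2000 = 10000 mm.
Top and bottom landings: 2 × 1200 = 2400 mm.
Total = 66096 + 10000 + 2400 = 78496 mm.
= 78.50 m.

78.50 m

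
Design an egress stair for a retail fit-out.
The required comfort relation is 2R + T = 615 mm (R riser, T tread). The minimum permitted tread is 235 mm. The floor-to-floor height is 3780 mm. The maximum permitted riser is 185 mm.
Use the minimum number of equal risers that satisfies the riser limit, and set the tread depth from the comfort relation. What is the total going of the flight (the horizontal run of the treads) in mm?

5100 mm

3780 / 185 = 20.43, so 21 risers are needed.
Riser R = 3780 / 21 = 180 mm, within the 185 mm limit.
T = 615 − 2·180 = 255 mm, which satisfies the 235 mm minimum.
Treads = 21 − 1 = 20; going = 20 × 255 = 5100 mm.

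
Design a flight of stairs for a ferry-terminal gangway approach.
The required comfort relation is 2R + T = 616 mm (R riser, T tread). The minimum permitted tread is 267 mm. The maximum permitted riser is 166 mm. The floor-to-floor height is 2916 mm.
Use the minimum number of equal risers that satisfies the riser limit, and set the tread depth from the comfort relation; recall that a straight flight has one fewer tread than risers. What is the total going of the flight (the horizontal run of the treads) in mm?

4964 mm

2916 / 166 = 17.57, so 18 risers are needed.
Each riser is 2916/18 = 162 mm (≤ 166 mm).
Tread T = 616 − 2 × 162 = 292 mm (≥ 267 mm).
Treads = 18 − 1 = 17; going = 17 × 292 = 4964 mm.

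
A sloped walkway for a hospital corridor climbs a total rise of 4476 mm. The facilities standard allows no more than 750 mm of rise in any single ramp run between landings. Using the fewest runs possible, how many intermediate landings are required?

5 intermediate landings

At most 750 each: 4476/750 = 5.97, giving 6 ramp runs.
6 runs are separated by 5 intermediate landings.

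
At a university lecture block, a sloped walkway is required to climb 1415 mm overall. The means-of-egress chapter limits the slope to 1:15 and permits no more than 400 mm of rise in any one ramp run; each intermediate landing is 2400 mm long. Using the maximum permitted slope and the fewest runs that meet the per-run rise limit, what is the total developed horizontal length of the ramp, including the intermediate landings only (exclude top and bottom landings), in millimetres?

28425 mm

⌈1415/400⌉ = 4 ramp runs. That means 3 intermediate landings.
Horizontal run for 1415 mm of rise at 1:15 is 1415 × 15 = 21225 mm.
Intermediate landings: 3 × 2400 = 7200 mm.
Total developed length = 21225 + 7200 = 28425 mm.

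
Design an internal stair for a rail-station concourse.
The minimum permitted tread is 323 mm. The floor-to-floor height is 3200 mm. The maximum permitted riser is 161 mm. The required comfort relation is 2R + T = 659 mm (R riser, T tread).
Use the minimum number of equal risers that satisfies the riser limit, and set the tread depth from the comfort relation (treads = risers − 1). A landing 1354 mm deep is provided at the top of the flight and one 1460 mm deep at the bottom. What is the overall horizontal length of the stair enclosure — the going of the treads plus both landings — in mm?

9255 mm

⌈3200/161⌉ = 20 risers.
Riser R = 3200 / 20 = 160 mm, within the 161 mm limit.
T = 659 − 2·160 = 339 mm, which satisfies the 323 mm minimum.
Treads = 20 − 1 = 19; going = 19 × 339 = 6441 mm.
Add landings: 6441 + 1354 + 1460 = 9255 mm.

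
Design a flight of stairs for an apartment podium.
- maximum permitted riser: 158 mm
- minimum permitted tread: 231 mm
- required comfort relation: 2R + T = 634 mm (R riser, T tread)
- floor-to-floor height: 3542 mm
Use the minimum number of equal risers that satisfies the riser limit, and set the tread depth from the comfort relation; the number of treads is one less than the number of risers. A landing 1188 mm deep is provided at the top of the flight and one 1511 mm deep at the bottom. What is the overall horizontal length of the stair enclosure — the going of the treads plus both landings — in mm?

9871 mm

3542 / 158 = 22.42, so 23 risers are needed.
R = 3542 ÷ 23 = 154 mm.
T = 634 − 2·154 = 326 mm, which satisfies the 231 mm minimum.
Treads = 23 − 1 = 22; going = 22 × 326 = 7172 mm.
Add landings: 7172 + 1188 + 1511 = 9871 mm.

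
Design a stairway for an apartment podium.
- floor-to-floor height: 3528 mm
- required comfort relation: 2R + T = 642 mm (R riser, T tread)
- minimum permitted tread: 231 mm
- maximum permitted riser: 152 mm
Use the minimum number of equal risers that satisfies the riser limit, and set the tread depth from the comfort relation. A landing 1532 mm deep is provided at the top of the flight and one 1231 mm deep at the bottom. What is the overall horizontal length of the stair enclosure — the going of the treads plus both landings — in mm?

10767 mm

⌈3528/152⌉ = 24 risers.
R = 3528 ÷ 24 = 147 mm.
Tread T = 642 − 2 × 147 = 348 mm (≥ 231 mm).
Going = (24 − 1) × 348 = 8004 mm.
Enclosure = 8004 + 1532 + 1231 = 10767 mm.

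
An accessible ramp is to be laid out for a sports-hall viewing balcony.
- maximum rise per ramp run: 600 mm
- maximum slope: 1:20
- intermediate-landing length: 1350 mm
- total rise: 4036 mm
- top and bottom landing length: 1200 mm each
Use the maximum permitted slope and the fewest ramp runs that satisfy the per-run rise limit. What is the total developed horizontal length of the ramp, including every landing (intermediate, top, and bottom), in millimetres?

⌈4036/600⌉ = 7 ramp runs. That means 6 intermediate landings.
Horizontal run for 4036 mm of rise at 1:20 is 4036 × 20 = 80720 mm.
6 intermediate landings contribute 6 × 1350 = 8100 mm.
Top and bottom landings: 2 × 1200 = 2400 mm.
Total = 80720 + 8100 + 2400 = 91220 mm.

91220 mm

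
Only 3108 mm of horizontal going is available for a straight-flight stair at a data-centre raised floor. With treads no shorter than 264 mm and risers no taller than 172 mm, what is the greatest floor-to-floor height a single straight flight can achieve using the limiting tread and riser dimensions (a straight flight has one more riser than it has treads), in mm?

3108 / 264 = 11.77, so 11 treads fit.
Risers = treads + 1 = 12.
Maximum height = 12 × 172 = 2064 mm.

2064 mm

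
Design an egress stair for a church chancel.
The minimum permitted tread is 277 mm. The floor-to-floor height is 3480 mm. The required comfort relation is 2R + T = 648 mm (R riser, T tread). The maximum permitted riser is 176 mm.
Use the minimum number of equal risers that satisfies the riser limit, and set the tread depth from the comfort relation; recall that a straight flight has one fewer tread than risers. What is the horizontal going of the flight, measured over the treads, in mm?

3480 / 176 = 19.773 → round up to 20 risers.
Each riser is 3480/20 = 174 mm (≤ 176 mm).
Tread T = 648 − 2 × 174 = 300 mm (≥ 277 mm).
20 risers give 19 treads; going = 19 × 300 = 5700 mm.

5700 mm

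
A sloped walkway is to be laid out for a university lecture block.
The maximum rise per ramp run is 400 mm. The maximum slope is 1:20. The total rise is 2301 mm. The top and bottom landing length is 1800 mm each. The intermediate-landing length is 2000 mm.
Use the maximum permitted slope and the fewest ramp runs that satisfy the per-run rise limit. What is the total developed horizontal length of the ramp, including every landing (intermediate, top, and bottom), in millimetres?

2301 / 400 = 5.753 → round up to 6 ramp runs. That means 5 intermediate landings.
Horizontal run for 2301 mm of rise at 1:20 is 2301 × 20 = 46020 mm.
Intermediate landings: 5 × 2000 = 10000 mm.
Top and bottom landings: 2 × 1800 = 3600 mm.
Total = 46020 + 10000 + 3600 = 59620 mm.

59620 mm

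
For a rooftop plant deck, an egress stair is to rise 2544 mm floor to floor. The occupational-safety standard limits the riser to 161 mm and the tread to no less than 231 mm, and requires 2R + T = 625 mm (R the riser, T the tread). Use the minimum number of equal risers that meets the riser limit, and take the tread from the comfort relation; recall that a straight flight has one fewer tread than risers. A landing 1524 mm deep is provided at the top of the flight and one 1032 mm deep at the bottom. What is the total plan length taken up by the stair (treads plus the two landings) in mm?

At most 161 each: 2544/161 = 15.80, giving 16 risers.
Riser R = 2544 / 16 = 159 mm, within the 161 mm limit.
Tread T = 625 − 2 × 159 = 307 mm (≥ 231 mm).
Treads = 16 − 1 = 15; going = 15 × 307 = 4605 mm.
Add landings: 4605 + 1524 + 1032 = 7161 mm.

7161 mm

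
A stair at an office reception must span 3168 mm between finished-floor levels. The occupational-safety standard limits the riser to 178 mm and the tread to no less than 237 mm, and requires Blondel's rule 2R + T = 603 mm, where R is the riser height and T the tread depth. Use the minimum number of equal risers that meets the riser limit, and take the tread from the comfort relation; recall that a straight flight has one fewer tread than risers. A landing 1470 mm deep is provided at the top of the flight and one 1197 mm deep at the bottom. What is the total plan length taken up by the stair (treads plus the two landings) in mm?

⌈3168/178⌉ = 18 risers.
R = 3168 ÷ 18 = 176 mm.
Tread T = 603 − 2 × 176 = 251 mm (≥ 237 mm).
Treads = 18 − 1 = 17; going = 17 × 251 = 4267 mm.
Add landings: 4267 + 1470 + 1197 = 6934 mm.

6934 mm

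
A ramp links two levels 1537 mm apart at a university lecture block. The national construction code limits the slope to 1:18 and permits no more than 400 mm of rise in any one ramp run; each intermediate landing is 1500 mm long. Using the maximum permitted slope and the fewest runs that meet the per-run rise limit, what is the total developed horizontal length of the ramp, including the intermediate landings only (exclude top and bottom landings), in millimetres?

32166 mm

1537 / 400 = 3.842 → round up to 4 ramp runs. That means 3 intermediate landings.
Horizontal run for 1537 mm of rise at 1:18 is 1537 × 18 = 27666 mm.
3 intermediate landings contribute 3 × 1500 = 4500 mm.
Total developed length = 27666 + 4500 = 32166 mm.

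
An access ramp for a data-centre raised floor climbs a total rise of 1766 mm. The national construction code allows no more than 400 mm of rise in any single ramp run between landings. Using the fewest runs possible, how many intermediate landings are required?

4 intermediate landings

⌈1766/400⌉ = 5 ramp runs.
5 runs are separated by 4 intermediate landings.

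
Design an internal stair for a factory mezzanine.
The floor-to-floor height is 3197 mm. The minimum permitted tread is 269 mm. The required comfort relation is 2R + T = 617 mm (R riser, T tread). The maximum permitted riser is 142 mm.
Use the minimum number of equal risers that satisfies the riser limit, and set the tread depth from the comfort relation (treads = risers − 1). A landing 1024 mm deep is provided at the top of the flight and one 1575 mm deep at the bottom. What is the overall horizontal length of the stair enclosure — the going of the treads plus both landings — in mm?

3197 / 142 = 22.51, so 23 risers are needed.
Riser R = 3197 / 23 = 139 mm, within the 142 mm limit.
T = 617 − 2·139 = 339 mm, which satisfies the 269 mm minimum.
Treads = 23 − 1 = 22; going = 22 × 339 = 7458 mm.
Enclosure = 7458 + 1024 + 1575 = 10057 mm.

10057 mm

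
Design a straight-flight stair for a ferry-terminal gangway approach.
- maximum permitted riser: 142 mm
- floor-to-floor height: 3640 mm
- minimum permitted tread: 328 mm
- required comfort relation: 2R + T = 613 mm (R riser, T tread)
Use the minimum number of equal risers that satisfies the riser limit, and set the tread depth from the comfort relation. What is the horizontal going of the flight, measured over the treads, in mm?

⌈3640/142⌉ = 26 risers.
Riser R = 3640 / 26 = 140 mm, within the 142 mm limit.
From 2R + T = 613: T = 613 − 280 = 333 mm.
26 risers give 25 treads; going = 25 × 333 = 8325 mm.

8325 mm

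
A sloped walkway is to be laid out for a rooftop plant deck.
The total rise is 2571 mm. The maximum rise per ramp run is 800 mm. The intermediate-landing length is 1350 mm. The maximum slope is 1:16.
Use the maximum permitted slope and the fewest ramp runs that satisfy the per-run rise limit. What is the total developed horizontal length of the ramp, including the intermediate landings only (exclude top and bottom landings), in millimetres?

At most 800 each: 2571/800 = 3.21, giving 4 ramp runs. That means 3 intermediate landings.
Horizontal run for 2571 mm of rise at 1:16 is 2571 × 16 = 41136 mm.
Intermediate landings: 3 × 1350 = 4050 mm.
Total developed length = 41136 + 4050 = 45186 mm.

45186 mm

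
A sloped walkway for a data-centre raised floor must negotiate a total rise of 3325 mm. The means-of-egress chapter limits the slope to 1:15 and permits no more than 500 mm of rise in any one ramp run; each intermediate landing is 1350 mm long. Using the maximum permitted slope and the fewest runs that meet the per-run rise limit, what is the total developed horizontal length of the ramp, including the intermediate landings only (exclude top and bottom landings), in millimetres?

At most 500 each: 3325/500 = 6.65, giving 7 ramp runs. That means 6 intermediate landings.
Horizontal run for 3325 mm of rise at 1:15 is 3325 × 15 = 49875 mm.
Intermediate landings: 6 × 1350 = 8100 mm.
Total developed length = 49875 + 8100 = 57975 mm.

57975 mm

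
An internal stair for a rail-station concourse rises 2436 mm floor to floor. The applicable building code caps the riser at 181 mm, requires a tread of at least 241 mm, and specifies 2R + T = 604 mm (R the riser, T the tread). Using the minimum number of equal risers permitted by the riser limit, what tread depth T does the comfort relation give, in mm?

⌈2436/181⌉ = 14 risers.
R = 2436 ÷ 14 = 174 mm.
T = 604 − 2·174 = 256 mm, which satisfies the 241 mm minimum.

256 mm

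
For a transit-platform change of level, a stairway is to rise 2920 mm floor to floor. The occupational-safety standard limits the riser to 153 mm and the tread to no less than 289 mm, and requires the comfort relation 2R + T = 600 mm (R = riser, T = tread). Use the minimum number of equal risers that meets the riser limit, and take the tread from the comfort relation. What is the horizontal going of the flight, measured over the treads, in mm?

5852 mm

At most 153 each: 2920/153 = 19.08, giving 20 risers.
Each riser is 2920/20 = 146 mm (≤ 153 mm).
Tread T = 600 − 2 × 146 = 308 mm (≥ 289 mm).
Treads = 20 − 1 = 19; going = 19 × 308 = 5852 mm.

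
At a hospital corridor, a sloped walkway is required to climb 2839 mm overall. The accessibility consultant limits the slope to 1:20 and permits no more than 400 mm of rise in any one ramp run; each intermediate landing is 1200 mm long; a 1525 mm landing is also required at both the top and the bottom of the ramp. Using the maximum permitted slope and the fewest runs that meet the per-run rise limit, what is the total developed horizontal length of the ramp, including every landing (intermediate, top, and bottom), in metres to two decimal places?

68.23 m

At most 400 each: 2839/400 = 7.10, giving 8 ramp runs. That means 7 intermediate landings.
Horizontal run for 2839 mm of rise at 1:20 is 2839 × 20 = 56780 mm.
7 intermediate landings contribute 7 × 1200 = 8400 mm.
Top and bottom landings: 2 × 1525 = 3050 mm.
Total = 56780 + 8400 + 3050 = 68230 mm.
= 68.23 m.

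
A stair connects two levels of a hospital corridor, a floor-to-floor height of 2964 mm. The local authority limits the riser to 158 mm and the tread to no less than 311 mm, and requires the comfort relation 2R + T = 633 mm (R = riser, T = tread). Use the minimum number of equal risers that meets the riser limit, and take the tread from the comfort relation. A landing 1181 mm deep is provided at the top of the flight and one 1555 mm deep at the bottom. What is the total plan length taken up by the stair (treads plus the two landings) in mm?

At most 158 each: 2964/158 = 18.76, giving 19 risers.
R = 2964 ÷ 19 = 156 mm.
Tread T = 633 − 2 × 156 = 321 mm (≥ 311 mm).
Treads = 19 − 1 = 18; going = 18 × 321 = 5778 mm.
Enclosure = 5778 + 1181 + 1555 = 8514 mm.

8514 mm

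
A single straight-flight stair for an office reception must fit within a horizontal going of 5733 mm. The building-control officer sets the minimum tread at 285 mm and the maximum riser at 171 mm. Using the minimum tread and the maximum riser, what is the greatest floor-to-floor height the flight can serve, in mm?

Treads that fit: ⌊5733 / 285⌋ = 20.
Risers = treads + 1 = 21.
Maximum height = 21 × 171 = 3591 mm.

3591 mm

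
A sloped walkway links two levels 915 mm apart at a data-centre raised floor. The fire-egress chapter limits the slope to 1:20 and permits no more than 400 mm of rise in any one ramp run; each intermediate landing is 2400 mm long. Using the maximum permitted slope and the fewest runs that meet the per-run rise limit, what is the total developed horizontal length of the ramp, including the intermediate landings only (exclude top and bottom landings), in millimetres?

915 / 400 = 2.29, so 3 ramp runs are needed. That means 2 intermediate landings.
Horizontal run for 915 mm of rise at 1:20 is 915 × 20 = 18300 mm.
Intermediate landings: 2 × 2400 = 4800 mm.
Developed length = 18300 + 4800 = 23100 mm.

23100 mm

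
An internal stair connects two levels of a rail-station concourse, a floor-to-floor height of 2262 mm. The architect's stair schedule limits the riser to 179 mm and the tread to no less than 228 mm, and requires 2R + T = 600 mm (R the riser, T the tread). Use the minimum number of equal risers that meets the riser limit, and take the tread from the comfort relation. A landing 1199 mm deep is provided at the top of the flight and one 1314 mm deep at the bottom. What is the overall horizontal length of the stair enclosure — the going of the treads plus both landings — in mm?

2262 / 179 = 12.64, so 13 risers are needed.
Each riser is 2262/13 = 174 mm (≤ 179 mm).
From 2R + T = 600: T = 600 − 348 = 252 mm.
13 risers give 12 treads; going = 12 × 252 = 3024 mm.
Enclosure = 3024 + 1199 + 1314 = 5537 mm.

5537 mm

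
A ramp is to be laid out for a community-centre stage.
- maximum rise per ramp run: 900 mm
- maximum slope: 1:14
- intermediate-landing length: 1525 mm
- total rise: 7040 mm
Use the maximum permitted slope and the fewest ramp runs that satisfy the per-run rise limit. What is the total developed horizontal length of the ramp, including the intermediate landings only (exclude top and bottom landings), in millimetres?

7040 / 900 = 7.822 → round up to 8 ramp runs. That means 7 intermediate landings.
Ramp run (horizontal) at 1:14: 7040 × 14 = 98560 mm.
Intermediate landings: 7 × 1525 = 10675 mm.
Total developed length = 98560 + 10675 = 109235 mm.

109235 mm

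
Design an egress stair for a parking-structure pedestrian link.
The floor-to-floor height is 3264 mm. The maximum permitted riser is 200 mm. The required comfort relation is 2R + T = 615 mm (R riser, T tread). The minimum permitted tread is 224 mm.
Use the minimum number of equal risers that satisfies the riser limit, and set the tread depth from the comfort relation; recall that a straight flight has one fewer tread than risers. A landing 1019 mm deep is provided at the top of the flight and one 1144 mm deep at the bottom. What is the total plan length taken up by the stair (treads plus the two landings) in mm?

⌈3264/200⌉ = 17 risers.
Each riser is 3264/17 = 192 mm (≤ 200 mm).
Tread T = 615 − 2 × 192 = 231 mm (≥ 224 mm).
Going = (17 − 1) × 231 = 3696 mm.
Add landings: 3696 + 1019 + 1144 = 5859 mm.

5859 mm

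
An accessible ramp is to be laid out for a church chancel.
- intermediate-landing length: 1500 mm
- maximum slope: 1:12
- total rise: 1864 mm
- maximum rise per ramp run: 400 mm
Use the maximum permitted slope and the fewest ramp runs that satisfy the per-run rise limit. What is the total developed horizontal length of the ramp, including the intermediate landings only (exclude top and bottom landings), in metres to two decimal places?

28.37 m

At most 400 each: 1864/400 = 4.66, giving 5 ramp runs. That means 4 intermediate landings.
Ramp run (horizontal) at 1:12: 1864 × 12 = 22368 mm.
Intermediate landings: 4 × 1500 = 6000 mm.
Developed length = 22368 + 6000 = 28368 mm.
= 28.37 m.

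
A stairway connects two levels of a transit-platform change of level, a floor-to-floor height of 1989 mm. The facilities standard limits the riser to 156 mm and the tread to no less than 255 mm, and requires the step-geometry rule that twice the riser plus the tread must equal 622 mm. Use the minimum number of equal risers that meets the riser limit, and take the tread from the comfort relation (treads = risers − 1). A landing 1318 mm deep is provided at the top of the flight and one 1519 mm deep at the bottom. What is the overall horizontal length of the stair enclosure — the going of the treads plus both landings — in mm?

1989 / 156 = 12.75, so 13 risers are needed.
Riser R = 1989 / 13 = 153 mm, within the 156 mm limit.
T = 622 − 2·153 = 316 mm, which satisfies the 255 mm minimum.
Going = (13 − 1) × 316 = 3792 mm.
Add landings: 3792 + 1318 + 1519 = 6629 mm.

6629 mm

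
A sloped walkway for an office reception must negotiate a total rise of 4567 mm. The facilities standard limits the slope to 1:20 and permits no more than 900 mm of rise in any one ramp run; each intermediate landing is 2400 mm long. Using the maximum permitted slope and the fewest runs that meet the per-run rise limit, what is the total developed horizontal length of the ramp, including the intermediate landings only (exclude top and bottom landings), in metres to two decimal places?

103.34 m

4567 / 900 = 5.07, so 6 ramp runs are needed. That means 5 intermediate landings.
Horizontal run for 4567 mm of rise at 1:20 is 4567 × 20 = 91340 mm.
5 intermediate landings contribute 5 × 2400 = 12000 mm.
Developed length = 91340 + 12000 = 103340 mm.
= 103.34 m.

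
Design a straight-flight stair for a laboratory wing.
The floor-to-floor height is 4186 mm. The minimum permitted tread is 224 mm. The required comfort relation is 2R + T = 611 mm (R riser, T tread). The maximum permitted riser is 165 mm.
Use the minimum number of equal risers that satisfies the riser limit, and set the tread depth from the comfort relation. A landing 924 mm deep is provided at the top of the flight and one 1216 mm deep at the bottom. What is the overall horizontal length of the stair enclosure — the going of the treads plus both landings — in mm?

9365 mm

4186 / 165 = 25.37, so 26 risers are needed.
Each riser is 4186/26 = 161 mm (≤ 165 mm).
T = 611 − 2·161 = 289 mm, which satisfies the 224 mm minimum.
Going = (26 − 1) × 289 = 7225 mm.
Enclosure = 7225 + 924 + 1216 = 9365 mm.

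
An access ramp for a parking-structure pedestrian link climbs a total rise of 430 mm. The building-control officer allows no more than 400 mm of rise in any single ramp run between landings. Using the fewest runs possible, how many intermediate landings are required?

1 intermediate landings

At most 400 each: 430/400 = 1.07, giving 2 ramp runs.
2 runs are separated by 1 intermediate landings.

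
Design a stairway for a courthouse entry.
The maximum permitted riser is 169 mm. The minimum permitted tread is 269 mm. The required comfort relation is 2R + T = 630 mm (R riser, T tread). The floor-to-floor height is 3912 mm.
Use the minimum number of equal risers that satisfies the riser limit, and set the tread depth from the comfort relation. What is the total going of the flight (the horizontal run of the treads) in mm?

6992 mm

3912 / 169 = 23.15, so 24 risers are needed.
Each riser is 3912/24 = 163 mm (≤ 169 mm).
T = 630 − 2·163 = 304 mm, which satisfies the 269 mm minimum.
Going = (24 − 1) × 304 = 6992 mm.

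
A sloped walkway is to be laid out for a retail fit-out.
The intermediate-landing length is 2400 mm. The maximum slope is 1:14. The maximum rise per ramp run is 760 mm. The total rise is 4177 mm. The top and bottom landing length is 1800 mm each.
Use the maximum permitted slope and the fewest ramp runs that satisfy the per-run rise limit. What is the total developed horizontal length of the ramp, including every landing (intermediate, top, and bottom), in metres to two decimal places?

74.08 m

⌈4177/760⌉ = 6 ramp runs. That means 5 intermediate landings.
Horizontal run for 4177 mm of rise at 1:14 is 4177 × 14 = 58478 mm.
5 intermediate landings contribute 5 × 2400 = 12000 mm.
Top and bottom landings: 2 × 1800 = 3600 mm.
Total = 58478 + 12000 + 3600 = 74078 mm.
= 74.08 m.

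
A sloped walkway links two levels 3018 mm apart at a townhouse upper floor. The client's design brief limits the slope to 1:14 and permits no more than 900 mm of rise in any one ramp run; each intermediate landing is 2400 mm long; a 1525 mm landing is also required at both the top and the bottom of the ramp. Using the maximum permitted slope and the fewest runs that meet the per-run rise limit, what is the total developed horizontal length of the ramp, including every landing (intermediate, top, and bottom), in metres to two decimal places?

52.50 m

⌈3018/900⌉ = 4 ramp runs. That means 3 intermediate landings.
Horizontal run for 3018 mm of rise at 1:14 is 3018 × 14 = 42252 mm.
Intermediate landings: 3 × 2400 = 7200 mm.
Top and bottom landings: 2 × 1525 = 3050 mm.
Total = 42252 + 7200 + 3050 = 52502 mm.
= 52.50 m.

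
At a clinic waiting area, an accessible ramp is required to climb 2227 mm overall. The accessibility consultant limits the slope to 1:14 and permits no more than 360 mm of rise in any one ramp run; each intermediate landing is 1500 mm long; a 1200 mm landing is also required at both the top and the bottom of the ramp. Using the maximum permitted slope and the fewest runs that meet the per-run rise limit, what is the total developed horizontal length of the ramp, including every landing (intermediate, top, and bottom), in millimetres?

At most 360 each: 2227/360 = 6.19, giving 7 ramp runs. That means 6 intermediate landings.
Ramp run (horizontal) at 1:14: 2227 × 14 = 31178 mm.
Intermediate landings: 6 × 1500 = 9000 mm.
Top and bottom landings: 2 × 1200 = 2400 mm.
Total = 31178 + 9000 + 2400 = 42578 mm.

42578 mm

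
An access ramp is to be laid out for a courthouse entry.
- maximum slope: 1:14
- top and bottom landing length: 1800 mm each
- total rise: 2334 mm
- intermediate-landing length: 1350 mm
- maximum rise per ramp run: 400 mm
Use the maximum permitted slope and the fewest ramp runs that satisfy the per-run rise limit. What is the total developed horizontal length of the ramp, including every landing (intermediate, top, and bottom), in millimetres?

43026 mm

2334 / 400 = 5.83, so 6 ramp runs are needed. That means 5 intermediate landings.
Ramp run (horizontal) at 1:14: 2334 × 14 = 32676 mm.
5 intermediate landings contribute 5 × 1350 = 6750 mm.
Top and bottom landings: 2 × 1800 = 3600 mm.
Total = 32676 + 6750 + 3600 = 43026 mm.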